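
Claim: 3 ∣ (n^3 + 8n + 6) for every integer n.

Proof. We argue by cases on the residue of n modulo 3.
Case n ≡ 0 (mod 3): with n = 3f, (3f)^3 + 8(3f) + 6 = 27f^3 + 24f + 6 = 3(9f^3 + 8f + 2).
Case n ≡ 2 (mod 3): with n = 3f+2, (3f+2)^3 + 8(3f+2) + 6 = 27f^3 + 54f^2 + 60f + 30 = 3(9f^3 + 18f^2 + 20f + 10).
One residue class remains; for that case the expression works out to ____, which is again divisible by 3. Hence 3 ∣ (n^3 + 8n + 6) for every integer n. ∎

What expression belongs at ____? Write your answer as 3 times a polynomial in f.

3(9f^3 + 9f^2 + 11f + 5)

Only n ≡ 1 (mod 3) is unaccounted for. Put n = 3f+1:
(3f+1)^3 + 8(3f+1) + 6 expands to 27f^3 + 27f^2 + 33f + 15,
and factoring out 3 leaves 3(9f^3 + 9f^2 + 11f + 5).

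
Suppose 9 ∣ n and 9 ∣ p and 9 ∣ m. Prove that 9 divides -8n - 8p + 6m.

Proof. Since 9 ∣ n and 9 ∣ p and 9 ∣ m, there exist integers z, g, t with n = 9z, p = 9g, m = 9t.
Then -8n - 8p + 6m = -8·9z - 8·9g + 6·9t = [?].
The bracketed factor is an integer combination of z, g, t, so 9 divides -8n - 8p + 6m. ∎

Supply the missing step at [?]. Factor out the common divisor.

Each term has a factor of 9: -8·9z - 8·9g + 6·9t = 9·(-8g + 6t - 8z).
Since -8g + 6t - 8z is an integer, 9 ∣ (-8n - 8p + 6m).

9(-8g + 6t - 8z)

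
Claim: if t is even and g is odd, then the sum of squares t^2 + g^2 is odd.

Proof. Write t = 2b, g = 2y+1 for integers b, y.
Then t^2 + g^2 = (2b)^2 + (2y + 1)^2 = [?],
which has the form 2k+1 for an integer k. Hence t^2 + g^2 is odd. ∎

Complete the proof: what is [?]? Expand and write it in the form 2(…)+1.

2(2b^2 + 2y^2 + 2y) + 1

Expanding: (2b)^2 + (2y + 1)^2 = 4b^2 + 4y^2 + 4y + 1.
Every term except the constant is even, so this is 2(2b^2 + 2y^2 + 2y) + 1,
and 2b^2 + 2y^2 + 2y ∈ ℤ gives the required form.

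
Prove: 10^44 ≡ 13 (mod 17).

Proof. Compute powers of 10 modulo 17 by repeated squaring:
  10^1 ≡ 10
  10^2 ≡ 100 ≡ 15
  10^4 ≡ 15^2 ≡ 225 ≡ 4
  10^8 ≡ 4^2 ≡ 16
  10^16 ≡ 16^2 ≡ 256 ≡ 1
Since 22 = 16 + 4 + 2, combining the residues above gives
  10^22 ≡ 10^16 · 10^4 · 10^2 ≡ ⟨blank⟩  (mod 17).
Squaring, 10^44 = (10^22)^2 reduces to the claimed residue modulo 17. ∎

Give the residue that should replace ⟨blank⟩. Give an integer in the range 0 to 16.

Multiply the listed residues: 1 · 4 · 15 = 4 → 60.
Reducing modulo 17: 60 = 3·17 + 9, so 10^22 ≡ 9.

9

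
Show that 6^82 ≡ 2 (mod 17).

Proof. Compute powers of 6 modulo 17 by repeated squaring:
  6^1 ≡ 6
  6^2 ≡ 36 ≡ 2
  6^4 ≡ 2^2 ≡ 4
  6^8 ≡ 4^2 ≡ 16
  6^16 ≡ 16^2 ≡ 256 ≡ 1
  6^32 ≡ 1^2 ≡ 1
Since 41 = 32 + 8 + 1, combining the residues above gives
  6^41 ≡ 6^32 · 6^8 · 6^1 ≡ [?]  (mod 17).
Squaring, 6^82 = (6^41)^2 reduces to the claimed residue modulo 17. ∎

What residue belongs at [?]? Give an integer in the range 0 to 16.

11

6^32 · 6^8 · 6^1 ≡ 1 · 16 · 6 = 96.
96 mod 17 = 11, so 6^41 ≡ 11 (mod 17).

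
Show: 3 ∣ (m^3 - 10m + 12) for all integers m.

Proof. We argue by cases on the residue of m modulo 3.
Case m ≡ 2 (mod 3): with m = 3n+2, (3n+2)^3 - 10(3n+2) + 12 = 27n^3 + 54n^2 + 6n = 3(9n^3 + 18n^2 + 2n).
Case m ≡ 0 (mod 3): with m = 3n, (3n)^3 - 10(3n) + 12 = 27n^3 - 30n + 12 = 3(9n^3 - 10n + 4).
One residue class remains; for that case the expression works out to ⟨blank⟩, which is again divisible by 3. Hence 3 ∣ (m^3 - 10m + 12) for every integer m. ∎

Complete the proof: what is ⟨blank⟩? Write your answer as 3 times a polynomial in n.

3(9n^3 + 9n^2 - 7n + 1)

Only m ≡ 1 (mod 3) is unaccounted for. Put m = 3n+1:
(3n+1)^3 - 10(3n+1) + 12 expands to 27n^3 + 27n^2 - 21n + 3,
and factoring out 3 leaves 3(9n^3 + 9n^2 - 7n + 1).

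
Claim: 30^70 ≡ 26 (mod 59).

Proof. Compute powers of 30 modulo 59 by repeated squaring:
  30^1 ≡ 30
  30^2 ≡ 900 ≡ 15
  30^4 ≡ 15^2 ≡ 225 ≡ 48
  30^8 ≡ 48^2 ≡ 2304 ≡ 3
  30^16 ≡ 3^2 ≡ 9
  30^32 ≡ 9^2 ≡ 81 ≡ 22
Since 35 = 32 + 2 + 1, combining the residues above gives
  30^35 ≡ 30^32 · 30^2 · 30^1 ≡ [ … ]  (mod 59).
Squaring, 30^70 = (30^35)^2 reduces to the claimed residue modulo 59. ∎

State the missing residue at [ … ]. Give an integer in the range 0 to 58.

47

30^32 · 30^2 · 30^1 ≡ 22 · 15 · 30 = 9900.
9900 mod 59 = 47, so 30^35 ≡ 47 (mod 59).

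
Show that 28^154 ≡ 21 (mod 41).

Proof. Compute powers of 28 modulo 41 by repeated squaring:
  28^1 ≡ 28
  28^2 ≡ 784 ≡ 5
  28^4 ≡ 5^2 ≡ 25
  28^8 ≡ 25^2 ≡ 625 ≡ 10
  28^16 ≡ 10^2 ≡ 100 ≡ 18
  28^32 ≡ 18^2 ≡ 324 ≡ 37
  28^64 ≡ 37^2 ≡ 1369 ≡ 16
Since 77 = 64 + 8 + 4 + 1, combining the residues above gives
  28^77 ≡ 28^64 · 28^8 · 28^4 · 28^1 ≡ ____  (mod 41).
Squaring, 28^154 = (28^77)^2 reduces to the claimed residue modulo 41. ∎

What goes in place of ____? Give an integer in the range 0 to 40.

29

28^64 · 28^8 · 28^4 · 28^1 ≡ 16 · 10 · 25 · 28 = 112000.
112000 mod 41 = 29, so 28^77 ≡ 29 (mod 41).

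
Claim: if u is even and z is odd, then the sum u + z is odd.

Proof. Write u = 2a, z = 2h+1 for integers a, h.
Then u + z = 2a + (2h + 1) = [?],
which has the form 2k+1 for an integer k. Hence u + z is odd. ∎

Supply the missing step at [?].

2a + (2h + 1) = 2a + 2h + 1
= 2(a + h) + 1.
Since a + h is an integer, the sum is of the form 2k+1 for an integer k.

2(a + h) + 1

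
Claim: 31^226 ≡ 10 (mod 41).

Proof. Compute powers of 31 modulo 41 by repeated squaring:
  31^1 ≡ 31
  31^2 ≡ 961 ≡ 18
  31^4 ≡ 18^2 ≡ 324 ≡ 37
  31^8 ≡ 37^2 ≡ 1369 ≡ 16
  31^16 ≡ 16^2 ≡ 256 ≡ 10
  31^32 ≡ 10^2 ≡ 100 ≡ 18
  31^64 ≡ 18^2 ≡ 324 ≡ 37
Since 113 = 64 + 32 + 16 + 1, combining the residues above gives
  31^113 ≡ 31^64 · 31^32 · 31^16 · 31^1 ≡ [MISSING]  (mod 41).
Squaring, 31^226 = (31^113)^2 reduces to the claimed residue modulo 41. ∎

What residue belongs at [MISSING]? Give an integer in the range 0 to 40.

25

Multiply the listed residues: 37 · 18 · 10 · 31 = 666 → 6660 → 206460.
Reducing modulo 41: 206460 = 5035·41 + 25, so 31^113 ≡ 25.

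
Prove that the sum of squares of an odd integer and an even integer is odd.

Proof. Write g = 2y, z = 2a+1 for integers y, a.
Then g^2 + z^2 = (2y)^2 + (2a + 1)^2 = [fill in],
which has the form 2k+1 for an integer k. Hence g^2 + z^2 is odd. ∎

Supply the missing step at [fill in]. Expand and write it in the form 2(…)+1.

(2y)^2 + (2a + 1)^2 = 4a^2 + 4a + 4y^2 + 1
= 2(2a^2 + 2a + 2y^2) + 1.
Since 2a^2 + 2a + 2y^2 is an integer, the sum of squares is of the form 2k+1 for an integer k.

2(2a^2 + 2a + 2y^2) + 1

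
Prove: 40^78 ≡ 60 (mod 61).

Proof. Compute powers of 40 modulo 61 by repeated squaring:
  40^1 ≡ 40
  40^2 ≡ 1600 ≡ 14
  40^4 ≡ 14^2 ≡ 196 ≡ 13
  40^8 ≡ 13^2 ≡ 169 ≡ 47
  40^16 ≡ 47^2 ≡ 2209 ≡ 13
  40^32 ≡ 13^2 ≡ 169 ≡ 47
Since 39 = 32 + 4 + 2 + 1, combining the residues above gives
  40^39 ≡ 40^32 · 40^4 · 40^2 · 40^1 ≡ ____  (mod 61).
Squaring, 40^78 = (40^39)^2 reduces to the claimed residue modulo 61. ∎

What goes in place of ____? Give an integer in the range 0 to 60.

11

Multiply the listed residues: 47 · 13 · 14 · 40 = 611 → 8554 → 342160.
Reducing modulo 61: 342160 = 5609·61 + 11, so 40^39 ≡ 11.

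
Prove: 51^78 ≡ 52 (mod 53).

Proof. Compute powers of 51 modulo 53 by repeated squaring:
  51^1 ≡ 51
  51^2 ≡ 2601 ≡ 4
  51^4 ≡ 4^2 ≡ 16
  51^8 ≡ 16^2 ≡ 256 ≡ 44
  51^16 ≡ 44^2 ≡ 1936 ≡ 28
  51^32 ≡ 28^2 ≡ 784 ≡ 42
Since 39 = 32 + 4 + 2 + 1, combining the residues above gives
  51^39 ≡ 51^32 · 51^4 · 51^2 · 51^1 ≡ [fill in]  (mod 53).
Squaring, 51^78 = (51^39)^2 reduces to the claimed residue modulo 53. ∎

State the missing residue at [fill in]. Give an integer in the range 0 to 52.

51^32 · 51^4 · 51^2 · 51^1 ≡ 42 · 16 · 4 · 51 = 137088.
137088 mod 53 = 30, so 51^39 ≡ 30 (mod 53).

30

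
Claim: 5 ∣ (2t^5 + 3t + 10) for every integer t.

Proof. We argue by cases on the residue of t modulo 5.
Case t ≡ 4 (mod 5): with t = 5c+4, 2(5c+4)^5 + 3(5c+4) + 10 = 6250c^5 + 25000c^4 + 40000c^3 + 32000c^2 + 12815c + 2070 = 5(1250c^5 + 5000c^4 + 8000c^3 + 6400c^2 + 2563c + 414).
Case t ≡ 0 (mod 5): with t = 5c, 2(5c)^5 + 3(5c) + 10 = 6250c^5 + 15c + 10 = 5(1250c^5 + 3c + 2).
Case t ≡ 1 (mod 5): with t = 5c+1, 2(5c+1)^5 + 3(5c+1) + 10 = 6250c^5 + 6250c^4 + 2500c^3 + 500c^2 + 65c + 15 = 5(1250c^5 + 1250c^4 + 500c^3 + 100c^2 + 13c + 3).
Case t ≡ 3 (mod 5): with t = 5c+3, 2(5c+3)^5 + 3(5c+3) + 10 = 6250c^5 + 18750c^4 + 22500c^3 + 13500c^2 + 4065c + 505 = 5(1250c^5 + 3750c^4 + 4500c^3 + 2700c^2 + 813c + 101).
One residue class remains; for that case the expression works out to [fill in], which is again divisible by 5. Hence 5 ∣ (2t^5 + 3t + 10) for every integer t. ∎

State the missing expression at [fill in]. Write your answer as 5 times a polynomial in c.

Only t ≡ 2 (mod 5) is unaccounted for. Put t = 5c+2:
2(5c+2)^5 + 3(5c+2) + 10 expands to 6250c^5 + 12500c^4 + 10000c^3 + 4000c^2 + 815c + 80,
and factoring out 5 leaves 5(1250c^5 + 2500c^4 + 2000c^3 + 800c^2 + 163c + 16).

5(1250c^5 + 2500c^4 + 2000c^3 + 800c^2 + 163c + 16)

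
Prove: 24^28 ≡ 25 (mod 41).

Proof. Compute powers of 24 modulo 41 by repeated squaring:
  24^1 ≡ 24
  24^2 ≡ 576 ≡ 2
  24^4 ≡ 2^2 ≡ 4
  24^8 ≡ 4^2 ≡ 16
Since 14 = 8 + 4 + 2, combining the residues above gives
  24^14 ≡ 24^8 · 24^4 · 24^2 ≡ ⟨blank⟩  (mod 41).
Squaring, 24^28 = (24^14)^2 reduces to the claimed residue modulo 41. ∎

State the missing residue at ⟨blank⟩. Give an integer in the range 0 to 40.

5

Multiply the listed residues: 16 · 4 · 2 = 64 → 128.
Reducing modulo 41: 128 = 3·41 + 5, so 24^14 ≡ 5.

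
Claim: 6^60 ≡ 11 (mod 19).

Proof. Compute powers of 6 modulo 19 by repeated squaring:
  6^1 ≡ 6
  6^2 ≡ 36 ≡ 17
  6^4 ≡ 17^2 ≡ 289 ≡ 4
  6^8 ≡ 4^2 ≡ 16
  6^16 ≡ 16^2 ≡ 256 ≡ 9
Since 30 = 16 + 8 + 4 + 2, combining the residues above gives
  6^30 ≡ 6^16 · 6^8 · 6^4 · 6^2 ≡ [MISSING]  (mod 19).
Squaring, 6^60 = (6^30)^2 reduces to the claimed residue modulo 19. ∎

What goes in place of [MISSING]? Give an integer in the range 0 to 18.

Multiply the listed residues: 9 · 16 · 4 · 17 = 144 → 576 → 9792.
Reducing modulo 19: 9792 = 515·19 + 7, so 6^30 ≡ 7.

7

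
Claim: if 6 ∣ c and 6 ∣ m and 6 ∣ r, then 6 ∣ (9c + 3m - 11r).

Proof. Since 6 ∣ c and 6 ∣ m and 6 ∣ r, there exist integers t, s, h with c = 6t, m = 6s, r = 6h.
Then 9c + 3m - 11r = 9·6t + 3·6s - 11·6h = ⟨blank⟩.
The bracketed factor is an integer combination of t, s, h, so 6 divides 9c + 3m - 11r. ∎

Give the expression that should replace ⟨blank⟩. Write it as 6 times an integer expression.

Pull the common 6 out of every term: 9·6t + 3·6s - 11·6h = 6(-11h + 3s + 9t).
-11h + 3s + 9t is an integer, which exhibits the divisibility.

6(-11h + 3s + 9t)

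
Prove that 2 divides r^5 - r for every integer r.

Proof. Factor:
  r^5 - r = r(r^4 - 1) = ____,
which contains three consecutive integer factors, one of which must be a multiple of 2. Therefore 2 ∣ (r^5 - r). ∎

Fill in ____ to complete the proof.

(r - 1)r(r + 1)(r^2 + 1)

r^4 - 1 = (r^2 - 1)(r^2 + 1), and r^2 - 1 = (r-1)(r+1).
So r(r^4 - 1) = (r - 1)r(r + 1)(r^2 + 1).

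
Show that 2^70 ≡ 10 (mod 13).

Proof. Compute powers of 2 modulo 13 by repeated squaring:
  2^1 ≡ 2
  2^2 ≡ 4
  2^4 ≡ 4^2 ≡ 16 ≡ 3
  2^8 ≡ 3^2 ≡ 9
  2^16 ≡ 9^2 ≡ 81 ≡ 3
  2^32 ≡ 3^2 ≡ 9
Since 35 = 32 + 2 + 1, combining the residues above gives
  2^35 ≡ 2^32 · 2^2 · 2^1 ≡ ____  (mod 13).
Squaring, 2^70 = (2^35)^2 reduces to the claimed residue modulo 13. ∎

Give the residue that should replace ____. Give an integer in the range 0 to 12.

7

Multiply the listed residues: 9 · 4 · 2 = 36 → 72.
Reducing modulo 13: 72 = 5·13 + 7, so 2^35 ≡ 7.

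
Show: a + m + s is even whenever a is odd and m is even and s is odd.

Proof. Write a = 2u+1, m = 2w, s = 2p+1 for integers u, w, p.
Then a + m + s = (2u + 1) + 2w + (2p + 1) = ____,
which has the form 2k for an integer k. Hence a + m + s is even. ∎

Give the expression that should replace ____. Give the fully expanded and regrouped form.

2(p + u + w + 1)

(2u + 1) + 2w + (2p + 1) = 2p + 2u + 2w + 2
= 2(p + u + w + 1).
Since p + u + w + 1 is an integer, the sum is of the form 2k for an integer k.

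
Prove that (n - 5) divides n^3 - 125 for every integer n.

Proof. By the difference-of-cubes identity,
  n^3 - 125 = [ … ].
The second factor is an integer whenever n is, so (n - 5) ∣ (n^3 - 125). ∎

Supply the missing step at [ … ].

a^3 - b^3 = (a - b)(a^2 + ab + b^2). With a = n, b = 5:
n^3 - 125 = (n - 5)(n^2 + 5n + 25).

(n - 5)(n^2 + 5n + 25)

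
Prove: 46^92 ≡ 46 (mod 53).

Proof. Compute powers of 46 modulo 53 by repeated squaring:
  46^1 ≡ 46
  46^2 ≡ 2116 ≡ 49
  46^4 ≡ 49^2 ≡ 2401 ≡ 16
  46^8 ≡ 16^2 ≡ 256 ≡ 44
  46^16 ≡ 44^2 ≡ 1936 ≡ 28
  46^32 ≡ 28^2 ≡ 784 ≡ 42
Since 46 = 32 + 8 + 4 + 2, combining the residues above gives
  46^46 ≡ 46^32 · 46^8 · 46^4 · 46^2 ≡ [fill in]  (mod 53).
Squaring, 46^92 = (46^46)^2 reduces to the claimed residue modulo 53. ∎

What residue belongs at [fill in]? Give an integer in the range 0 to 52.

Multiply the listed residues: 42 · 44 · 16 · 49 = 1848 → 29568 → 1448832.
Reducing modulo 53: 1448832 = 27336·53 + 24, so 46^46 ≡ 24.

24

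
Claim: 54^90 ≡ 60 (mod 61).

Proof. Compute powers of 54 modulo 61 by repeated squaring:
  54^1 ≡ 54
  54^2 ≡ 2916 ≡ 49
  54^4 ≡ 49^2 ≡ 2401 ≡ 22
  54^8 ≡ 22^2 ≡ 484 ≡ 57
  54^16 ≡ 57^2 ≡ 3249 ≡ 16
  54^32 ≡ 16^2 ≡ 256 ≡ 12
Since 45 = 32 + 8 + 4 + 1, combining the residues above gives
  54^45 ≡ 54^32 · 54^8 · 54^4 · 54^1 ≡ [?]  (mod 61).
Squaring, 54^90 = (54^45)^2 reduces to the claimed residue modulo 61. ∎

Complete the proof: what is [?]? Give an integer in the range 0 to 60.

11

54^32 · 54^8 · 54^4 · 54^1 ≡ 12 · 57 · 22 · 54 = 812592.
812592 mod 61 = 11, so 54^45 ≡ 11 (mod 61).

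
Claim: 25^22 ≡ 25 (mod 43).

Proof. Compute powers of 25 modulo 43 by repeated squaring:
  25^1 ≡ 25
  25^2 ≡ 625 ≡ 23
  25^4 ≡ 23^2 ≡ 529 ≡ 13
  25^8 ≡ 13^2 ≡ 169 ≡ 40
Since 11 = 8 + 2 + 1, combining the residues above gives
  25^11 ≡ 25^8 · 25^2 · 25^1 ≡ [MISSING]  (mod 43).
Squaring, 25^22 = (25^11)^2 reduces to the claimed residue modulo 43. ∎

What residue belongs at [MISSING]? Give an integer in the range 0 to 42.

25^8 · 25^2 · 25^1 ≡ 40 · 23 · 25 = 23000.
23000 mod 43 = 38, so 25^11 ≡ 38 (mod 43).

38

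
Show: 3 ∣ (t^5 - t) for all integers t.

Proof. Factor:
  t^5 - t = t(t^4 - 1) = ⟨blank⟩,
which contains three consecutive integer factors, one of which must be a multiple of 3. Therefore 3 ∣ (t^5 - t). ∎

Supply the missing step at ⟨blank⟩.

(t - 1)t(t + 1)(t^2 + 1)

t^4 - 1 = (t^2 - 1)(t^2 + 1), and t^2 - 1 = (t-1)(t+1).
So t(t^4 - 1) = (t - 1)t(t + 1)(t^2 + 1).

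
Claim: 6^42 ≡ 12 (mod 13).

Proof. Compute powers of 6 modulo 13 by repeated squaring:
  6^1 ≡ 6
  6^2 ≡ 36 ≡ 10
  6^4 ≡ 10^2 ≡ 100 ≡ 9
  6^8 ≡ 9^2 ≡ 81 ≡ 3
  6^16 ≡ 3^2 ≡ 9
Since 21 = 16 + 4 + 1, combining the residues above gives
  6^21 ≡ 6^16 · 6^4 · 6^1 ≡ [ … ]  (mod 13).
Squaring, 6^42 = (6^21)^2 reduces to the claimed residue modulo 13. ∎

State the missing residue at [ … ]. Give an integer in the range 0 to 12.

5

6^16 · 6^4 · 6^1 ≡ 9 · 9 · 6 = 486.
486 mod 13 = 5, so 6^21 ≡ 5 (mod 13).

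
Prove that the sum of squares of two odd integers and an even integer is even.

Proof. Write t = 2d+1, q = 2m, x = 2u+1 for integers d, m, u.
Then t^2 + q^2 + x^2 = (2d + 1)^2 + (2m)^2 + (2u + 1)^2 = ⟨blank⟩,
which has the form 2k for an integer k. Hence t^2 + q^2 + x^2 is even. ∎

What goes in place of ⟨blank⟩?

(2d + 1)^2 + (2m)^2 + (2u + 1)^2 = 4d^2 + 4d + 4m^2 + 4u^2 + 4u + 2
= 2(2d^2 + 2d + 2m^2 + 2u^2 + 2u + 1).
Since 2d^2 + 2d + 2m^2 + 2u^2 + 2u + 1 is an integer, the sum of squares is of the form 2k for an integer k.

2(2d^2 + 2d + 2m^2 + 2u^2 + 2u + 1)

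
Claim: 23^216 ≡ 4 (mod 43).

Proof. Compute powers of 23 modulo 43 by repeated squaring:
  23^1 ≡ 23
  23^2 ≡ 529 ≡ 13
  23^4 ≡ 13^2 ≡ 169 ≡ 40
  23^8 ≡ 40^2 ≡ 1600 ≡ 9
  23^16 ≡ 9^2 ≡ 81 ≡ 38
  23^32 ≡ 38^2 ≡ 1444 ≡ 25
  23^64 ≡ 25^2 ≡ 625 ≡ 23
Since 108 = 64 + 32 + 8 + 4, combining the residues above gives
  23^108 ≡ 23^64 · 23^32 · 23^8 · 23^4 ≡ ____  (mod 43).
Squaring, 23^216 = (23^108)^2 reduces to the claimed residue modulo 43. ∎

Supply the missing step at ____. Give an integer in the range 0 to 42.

23^64 · 23^32 · 23^8 · 23^4 ≡ 23 · 25 · 9 · 40 = 207000.
207000 mod 43 = 41, so 23^108 ≡ 41 (mod 43).

41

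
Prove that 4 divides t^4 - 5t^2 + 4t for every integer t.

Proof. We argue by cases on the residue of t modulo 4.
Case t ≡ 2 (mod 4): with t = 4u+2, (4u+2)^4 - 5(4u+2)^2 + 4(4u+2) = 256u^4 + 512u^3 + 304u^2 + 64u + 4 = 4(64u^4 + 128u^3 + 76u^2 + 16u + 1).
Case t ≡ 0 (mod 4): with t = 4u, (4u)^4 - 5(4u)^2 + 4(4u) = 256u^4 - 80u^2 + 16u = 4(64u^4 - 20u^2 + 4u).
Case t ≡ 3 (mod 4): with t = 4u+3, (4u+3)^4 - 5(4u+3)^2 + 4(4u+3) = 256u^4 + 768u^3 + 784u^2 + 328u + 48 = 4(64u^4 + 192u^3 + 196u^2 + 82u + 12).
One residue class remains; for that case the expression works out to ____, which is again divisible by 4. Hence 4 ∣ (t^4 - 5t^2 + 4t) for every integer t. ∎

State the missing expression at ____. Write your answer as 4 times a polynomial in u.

4(64u^4 + 64u^3 + 4u^2 - 2u)

Only t ≡ 1 (mod 4) is unaccounted for. Put t = 4u+1:
(4u+1)^4 - 5(4u+1)^2 + 4(4u+1) expands to 256u^4 + 256u^3 + 16u^2 - 8u,
and factoring out 4 leaves 4(64u^4 + 64u^3 + 4u^2 - 2u).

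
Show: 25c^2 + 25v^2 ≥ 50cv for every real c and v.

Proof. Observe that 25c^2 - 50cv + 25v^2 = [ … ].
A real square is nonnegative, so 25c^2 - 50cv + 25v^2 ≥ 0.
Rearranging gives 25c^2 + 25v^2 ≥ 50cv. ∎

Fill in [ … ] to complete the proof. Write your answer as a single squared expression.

The leading and trailing coefficients are 5^2 and 5^2, and 50 = 2·5·5, so the trinomial is (5c - 5v)^2.
Hence 25c^2 - 50cv + 25v^2 ≥ 0.

(5c - 5v)^2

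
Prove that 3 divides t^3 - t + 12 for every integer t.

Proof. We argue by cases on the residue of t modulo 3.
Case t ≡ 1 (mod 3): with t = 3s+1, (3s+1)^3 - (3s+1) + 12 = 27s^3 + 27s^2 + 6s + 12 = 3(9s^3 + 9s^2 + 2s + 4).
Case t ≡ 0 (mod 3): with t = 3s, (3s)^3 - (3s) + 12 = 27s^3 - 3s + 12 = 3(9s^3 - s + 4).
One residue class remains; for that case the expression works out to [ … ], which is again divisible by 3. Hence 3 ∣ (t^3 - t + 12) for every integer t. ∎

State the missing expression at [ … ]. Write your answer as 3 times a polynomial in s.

The residues treated are {1, 0}, so the missing case is t ≡ 2 (mod 3); write t = 3s+2.
Then (3s+2)^3 - (3s+2) + 12 = 27s^3 + 54s^2 + 33s + 18 = 3(9s^3 + 18s^2 + 11s + 6).

3(9s^3 + 18s^2 + 11s + 6)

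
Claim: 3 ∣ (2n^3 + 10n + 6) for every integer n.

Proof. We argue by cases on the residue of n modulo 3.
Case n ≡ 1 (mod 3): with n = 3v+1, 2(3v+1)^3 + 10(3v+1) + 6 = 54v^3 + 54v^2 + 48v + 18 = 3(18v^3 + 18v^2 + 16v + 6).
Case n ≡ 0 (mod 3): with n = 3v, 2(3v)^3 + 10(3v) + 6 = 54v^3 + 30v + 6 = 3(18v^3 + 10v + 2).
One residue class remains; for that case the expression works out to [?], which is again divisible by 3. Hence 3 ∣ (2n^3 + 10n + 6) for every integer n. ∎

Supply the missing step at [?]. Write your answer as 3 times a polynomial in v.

Only n ≡ 2 (mod 3) is unaccounted for. Put n = 3v+2:
2(3v+2)^3 + 10(3v+2) + 6 expands to 54v^3 + 108v^2 + 102v + 42,
and factoring out 3 leaves 3(18v^3 + 36v^2 + 34v + 14).

3(18v^3 + 36v^2 + 34v + 14)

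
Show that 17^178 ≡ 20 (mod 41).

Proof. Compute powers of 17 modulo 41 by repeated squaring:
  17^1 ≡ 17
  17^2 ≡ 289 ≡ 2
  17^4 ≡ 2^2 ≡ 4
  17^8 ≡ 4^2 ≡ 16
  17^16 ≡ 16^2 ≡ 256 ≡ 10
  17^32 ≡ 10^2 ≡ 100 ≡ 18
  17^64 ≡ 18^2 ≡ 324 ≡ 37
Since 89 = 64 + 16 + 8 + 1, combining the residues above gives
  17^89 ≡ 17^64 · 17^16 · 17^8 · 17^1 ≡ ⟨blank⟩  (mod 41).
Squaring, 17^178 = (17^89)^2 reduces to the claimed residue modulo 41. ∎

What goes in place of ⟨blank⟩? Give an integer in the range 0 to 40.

26

17^64 · 17^16 · 17^8 · 17^1 ≡ 37 · 10 · 16 · 17 = 100640.
100640 mod 41 = 26, so 17^89 ≡ 26 (mod 41).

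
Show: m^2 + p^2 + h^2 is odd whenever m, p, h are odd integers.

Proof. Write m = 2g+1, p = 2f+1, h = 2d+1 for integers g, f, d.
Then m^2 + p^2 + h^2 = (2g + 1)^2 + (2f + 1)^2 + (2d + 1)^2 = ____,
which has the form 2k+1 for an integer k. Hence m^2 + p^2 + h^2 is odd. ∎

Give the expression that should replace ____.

(2g + 1)^2 + (2f + 1)^2 + (2d + 1)^2 = 4d^2 + 4d + 4f^2 + 4f + 4g^2 + 4g + 3
= 2(2d^2 + 2d + 2f^2 + 2f + 2g^2 + 2g + 1) + 1.
Since 2d^2 + 2d + 2f^2 + 2f + 2g^2 + 2g + 1 is an integer, the sum of squares is of the form 2k+1 for an integer k.

2(2d^2 + 2d + 2f^2 + 2f + 2g^2 + 2g + 1) + 1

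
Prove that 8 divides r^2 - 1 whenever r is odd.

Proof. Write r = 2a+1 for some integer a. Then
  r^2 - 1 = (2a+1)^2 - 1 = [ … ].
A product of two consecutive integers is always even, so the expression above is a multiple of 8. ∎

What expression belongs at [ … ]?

(2a+1)^2 - 1 = 4a^2 + 4a + 1 - 1 = 4a^2 + 4a = 4a(a+1).
Since a and a+1 are consecutive, a(a+1) is even, and 4·(even) is a multiple of 8.

4a(a + 1)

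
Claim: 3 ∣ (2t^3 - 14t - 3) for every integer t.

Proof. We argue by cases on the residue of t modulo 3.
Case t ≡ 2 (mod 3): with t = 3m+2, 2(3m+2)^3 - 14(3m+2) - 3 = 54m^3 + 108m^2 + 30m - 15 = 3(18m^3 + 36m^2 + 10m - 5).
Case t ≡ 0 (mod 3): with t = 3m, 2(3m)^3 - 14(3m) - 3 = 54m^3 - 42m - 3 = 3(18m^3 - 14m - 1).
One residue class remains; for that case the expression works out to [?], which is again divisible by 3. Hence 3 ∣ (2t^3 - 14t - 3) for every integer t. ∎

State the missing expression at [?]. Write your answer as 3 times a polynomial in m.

Only t ≡ 1 (mod 3) is unaccounted for. Put t = 3m+1:
2(3m+1)^3 - 14(3m+1) - 3 expands to 54m^3 + 54m^2 - 24m - 15,
and factoring out 3 leaves 3(18m^3 + 18m^2 - 8m - 5).

3(18m^3 + 18m^2 - 8m - 5)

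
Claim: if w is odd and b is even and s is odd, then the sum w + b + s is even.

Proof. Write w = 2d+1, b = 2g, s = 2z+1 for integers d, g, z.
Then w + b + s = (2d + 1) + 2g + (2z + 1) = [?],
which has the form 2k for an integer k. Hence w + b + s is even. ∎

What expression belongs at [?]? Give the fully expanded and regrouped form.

Expanding: (2d + 1) + 2g + (2z + 1) = 2d + 2g + 2z + 2.
Every term is even; pulling out the factor of 2 gives 2(d + g + z + 1).

2(d + g + z + 1)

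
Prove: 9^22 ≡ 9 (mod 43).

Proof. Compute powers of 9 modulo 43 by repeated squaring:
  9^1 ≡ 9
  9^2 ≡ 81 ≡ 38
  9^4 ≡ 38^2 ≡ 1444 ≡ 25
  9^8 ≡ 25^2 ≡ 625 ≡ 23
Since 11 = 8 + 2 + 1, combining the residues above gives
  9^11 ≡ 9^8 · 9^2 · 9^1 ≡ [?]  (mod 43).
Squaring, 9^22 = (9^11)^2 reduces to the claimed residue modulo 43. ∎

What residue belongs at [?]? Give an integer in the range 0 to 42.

40

Multiply the listed residues: 23 · 38 · 9 = 874 → 7866.
Reducing modulo 43: 7866 = 182·43 + 40, so 9^11 ≡ 40.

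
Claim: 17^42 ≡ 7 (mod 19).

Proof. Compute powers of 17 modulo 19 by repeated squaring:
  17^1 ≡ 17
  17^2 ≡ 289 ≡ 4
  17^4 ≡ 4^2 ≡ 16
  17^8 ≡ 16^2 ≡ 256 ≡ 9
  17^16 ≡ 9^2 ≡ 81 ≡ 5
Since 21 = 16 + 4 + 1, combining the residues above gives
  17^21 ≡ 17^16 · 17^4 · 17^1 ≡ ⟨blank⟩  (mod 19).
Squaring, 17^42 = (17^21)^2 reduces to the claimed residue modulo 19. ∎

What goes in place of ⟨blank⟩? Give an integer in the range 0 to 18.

Multiply the listed residues: 5 · 16 · 17 = 80 → 1360.
Reducing modulo 19: 1360 = 71·19 + 11, so 17^21 ≡ 11.

11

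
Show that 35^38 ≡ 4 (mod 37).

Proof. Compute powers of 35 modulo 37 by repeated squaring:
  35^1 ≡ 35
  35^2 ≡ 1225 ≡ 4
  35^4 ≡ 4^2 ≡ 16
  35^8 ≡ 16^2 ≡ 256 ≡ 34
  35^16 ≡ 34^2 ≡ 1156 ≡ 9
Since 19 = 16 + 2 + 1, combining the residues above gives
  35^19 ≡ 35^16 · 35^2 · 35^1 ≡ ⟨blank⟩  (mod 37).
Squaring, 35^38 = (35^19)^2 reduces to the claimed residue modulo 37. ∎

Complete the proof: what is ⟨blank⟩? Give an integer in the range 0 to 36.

2

Multiply the listed residues: 9 · 4 · 35 = 36 → 1260.
Reducing modulo 37: 1260 = 34·37 + 2, so 35^19 ≡ 2.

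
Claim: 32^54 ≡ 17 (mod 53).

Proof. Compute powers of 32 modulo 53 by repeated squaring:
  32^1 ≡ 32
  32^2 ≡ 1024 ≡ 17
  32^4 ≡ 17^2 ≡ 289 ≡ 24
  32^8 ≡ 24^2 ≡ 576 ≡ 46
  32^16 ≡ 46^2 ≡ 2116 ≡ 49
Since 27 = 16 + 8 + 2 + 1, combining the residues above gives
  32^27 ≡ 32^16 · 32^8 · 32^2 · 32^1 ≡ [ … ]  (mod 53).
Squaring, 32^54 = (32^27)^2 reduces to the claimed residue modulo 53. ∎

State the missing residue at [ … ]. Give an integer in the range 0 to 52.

Multiply the listed residues: 49 · 46 · 17 · 32 = 2254 → 38318 → 1226176.
Reducing modulo 53: 1226176 = 23135·53 + 21, so 32^27 ≡ 21.

21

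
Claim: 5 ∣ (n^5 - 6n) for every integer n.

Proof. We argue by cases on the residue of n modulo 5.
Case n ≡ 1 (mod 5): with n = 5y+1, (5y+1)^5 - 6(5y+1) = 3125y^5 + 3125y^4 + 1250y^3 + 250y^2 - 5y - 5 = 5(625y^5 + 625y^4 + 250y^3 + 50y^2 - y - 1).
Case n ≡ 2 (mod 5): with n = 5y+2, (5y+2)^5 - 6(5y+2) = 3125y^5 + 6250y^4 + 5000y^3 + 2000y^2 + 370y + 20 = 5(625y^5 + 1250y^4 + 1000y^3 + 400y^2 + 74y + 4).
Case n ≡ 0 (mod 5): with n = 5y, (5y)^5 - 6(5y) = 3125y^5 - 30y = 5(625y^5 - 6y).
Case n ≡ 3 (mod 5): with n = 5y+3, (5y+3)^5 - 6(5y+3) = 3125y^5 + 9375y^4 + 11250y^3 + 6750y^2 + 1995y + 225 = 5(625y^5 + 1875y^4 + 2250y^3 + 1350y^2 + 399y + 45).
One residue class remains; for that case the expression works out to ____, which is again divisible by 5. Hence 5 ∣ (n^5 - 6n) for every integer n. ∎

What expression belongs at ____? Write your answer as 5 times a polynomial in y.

The residues treated are {1, 2, 0, 3}, so the missing case is n ≡ 4 (mod 5); write n = 5y+4.
Then (5y+4)^5 - 6(5y+4) = 3125y^5 + 12500y^4 + 20000y^3 + 16000y^2 + 6370y + 1000 = 5(625y^5 + 2500y^4 + 4000y^3 + 3200y^2 + 1274y + 200).

5(625y^5 + 2500y^4 + 4000y^3 + 3200y^2 + 1274y + 200)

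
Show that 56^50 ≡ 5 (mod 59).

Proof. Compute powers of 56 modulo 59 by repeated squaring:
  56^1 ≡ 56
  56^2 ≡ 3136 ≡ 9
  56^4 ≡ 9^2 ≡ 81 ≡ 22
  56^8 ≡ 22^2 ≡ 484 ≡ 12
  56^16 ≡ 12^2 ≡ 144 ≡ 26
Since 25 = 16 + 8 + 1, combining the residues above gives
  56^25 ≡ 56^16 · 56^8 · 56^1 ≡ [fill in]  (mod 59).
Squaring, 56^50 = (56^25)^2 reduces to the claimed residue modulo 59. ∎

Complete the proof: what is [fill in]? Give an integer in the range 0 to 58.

8

56^16 · 56^8 · 56^1 ≡ 26 · 12 · 56 = 17472.
17472 mod 59 = 8, so 56^25 ≡ 8 (mod 59).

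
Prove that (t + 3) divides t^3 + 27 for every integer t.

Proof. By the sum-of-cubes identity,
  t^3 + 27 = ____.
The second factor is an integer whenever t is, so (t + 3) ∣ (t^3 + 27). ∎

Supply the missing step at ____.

a^3 + b^3 = (a + b)(a^2 - ab + b^2). With a = t, b = 3:
t^3 + 27 = (t + 3)(t^2 - 3t + 9).

(t + 3)(t^2 - 3t + 9)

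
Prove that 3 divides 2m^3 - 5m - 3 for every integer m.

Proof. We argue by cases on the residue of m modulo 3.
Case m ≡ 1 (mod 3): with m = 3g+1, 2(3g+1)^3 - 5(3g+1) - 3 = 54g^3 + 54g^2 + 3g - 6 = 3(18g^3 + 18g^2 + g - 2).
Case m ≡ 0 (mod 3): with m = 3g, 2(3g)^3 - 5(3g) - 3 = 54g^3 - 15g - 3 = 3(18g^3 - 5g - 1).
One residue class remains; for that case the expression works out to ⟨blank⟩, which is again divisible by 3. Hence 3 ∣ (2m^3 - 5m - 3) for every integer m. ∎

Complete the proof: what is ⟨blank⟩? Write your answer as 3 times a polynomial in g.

3(18g^3 + 36g^2 + 19g + 1)

Only m ≡ 2 (mod 3) is unaccounted for. Put m = 3g+2:
2(3g+2)^3 - 5(3g+2) - 3 expands to 54g^3 + 108g^2 + 57g + 3,
and factoring out 3 leaves 3(18g^3 + 36g^2 + 19g + 1).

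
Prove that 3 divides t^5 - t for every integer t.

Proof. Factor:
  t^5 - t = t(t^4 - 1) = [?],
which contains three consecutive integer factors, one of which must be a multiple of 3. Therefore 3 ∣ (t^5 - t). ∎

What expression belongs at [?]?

(t - 1)t(t + 1)(t^2 + 1)

t^4 - 1 = (t^2 - 1)(t^2 + 1), and t^2 - 1 = (t-1)(t+1).
So t(t^4 - 1) = (t - 1)t(t + 1)(t^2 + 1).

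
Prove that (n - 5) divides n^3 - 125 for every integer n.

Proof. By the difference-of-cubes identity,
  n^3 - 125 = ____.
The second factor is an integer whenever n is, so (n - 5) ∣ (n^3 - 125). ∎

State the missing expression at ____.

a^3 - b^3 = (a - b)(a^2 + ab + b^2). With a = n, b = 5:
n^3 - 125 = (n - 5)(n^2 + 5n + 25).

(n - 5)(n^2 + 5n + 25)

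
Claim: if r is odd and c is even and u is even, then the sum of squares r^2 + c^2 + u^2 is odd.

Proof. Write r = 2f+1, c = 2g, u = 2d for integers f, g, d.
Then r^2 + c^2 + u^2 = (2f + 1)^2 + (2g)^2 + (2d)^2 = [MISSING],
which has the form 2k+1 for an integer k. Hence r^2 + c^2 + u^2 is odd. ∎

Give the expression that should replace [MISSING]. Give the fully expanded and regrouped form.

2(2d^2 + 2f^2 + 2f + 2g^2) + 1

(2f + 1)^2 + (2g)^2 + (2d)^2 = 4d^2 + 4f^2 + 4f + 4g^2 + 1
= 2(2d^2 + 2f^2 + 2f + 2g^2) + 1.
Since 2d^2 + 2f^2 + 2f + 2g^2 is an integer, the sum of squares is of the form 2k+1 for an integer k.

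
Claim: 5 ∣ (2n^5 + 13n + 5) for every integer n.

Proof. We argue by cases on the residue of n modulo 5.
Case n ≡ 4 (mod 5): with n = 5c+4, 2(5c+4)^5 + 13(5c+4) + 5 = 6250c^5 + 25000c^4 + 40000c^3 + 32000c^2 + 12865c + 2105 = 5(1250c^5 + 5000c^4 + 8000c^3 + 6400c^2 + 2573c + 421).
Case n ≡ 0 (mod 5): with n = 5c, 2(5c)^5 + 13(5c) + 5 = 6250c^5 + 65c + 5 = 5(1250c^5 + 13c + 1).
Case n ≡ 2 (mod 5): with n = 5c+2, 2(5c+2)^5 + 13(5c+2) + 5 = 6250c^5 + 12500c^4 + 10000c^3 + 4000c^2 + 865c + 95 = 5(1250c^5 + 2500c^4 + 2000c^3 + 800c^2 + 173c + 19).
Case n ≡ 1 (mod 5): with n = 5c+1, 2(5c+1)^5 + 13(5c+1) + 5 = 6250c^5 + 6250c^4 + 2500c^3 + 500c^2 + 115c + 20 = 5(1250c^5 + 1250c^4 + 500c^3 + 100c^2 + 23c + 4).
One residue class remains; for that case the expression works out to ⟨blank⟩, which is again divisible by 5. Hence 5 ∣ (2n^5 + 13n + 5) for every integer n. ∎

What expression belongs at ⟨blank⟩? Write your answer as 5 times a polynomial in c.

5(1250c^5 + 3750c^4 + 4500c^3 + 2700c^2 + 823c + 106)

The residues treated are {4, 0, 2, 1}, so the missing case is n ≡ 3 (mod 5); write n = 5c+3.
Then 2(5c+3)^5 + 13(5c+3) + 5 = 6250c^5 + 18750c^4 + 22500c^3 + 13500c^2 + 4115c + 530 = 5(1250c^5 + 3750c^4 + 4500c^3 + 2700c^2 + 823c + 106).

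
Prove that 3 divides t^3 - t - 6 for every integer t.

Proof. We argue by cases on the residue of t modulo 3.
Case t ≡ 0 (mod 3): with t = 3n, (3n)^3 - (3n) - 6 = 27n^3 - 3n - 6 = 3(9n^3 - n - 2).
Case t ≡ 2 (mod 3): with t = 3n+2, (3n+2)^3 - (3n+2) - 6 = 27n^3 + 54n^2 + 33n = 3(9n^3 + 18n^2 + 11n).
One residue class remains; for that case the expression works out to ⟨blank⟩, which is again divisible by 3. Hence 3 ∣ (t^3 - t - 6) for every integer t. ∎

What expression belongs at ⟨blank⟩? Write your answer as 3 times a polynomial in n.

The residues treated are {0, 2}, so the missing case is t ≡ 1 (mod 3); write t = 3n+1.
Then (3n+1)^3 - (3n+1) - 6 = 27n^3 + 27n^2 + 6n - 6 = 3(9n^3 + 9n^2 + 2n - 2).

3(9n^3 + 9n^2 + 2n - 2)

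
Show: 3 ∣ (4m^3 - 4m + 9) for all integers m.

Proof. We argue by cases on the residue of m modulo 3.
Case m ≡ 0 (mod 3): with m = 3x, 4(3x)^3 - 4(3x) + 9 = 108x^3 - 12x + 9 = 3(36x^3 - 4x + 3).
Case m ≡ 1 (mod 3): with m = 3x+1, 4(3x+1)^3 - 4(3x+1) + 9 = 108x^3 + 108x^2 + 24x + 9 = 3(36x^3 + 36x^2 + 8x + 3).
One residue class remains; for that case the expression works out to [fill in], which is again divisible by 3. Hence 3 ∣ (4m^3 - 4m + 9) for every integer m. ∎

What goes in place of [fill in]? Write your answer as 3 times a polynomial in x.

3(36x^3 + 72x^2 + 44x + 11)

Only m ≡ 2 (mod 3) is unaccounted for. Put m = 3x+2:
4(3x+2)^3 - 4(3x+2) + 9 expands to 108x^3 + 216x^2 + 132x + 33,
and factoring out 3 leaves 3(36x^3 + 72x^2 + 44x + 11).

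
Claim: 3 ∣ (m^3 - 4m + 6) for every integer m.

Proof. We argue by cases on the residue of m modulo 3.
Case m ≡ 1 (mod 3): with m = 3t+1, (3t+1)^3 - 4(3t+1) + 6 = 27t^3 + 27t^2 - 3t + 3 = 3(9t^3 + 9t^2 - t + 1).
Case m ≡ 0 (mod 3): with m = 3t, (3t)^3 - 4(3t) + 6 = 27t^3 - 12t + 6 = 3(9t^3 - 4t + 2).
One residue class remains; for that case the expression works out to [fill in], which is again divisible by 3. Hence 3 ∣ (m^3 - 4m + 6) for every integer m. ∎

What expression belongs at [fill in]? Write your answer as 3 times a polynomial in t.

The residues treated are {1, 0}, so the missing case is m ≡ 2 (mod 3); write m = 3t+2.
Then (3t+2)^3 - 4(3t+2) + 6 = 27t^3 + 54t^2 + 24t + 6 = 3(9t^3 + 18t^2 + 8t + 2).

3(9t^3 + 18t^2 + 8t + 2)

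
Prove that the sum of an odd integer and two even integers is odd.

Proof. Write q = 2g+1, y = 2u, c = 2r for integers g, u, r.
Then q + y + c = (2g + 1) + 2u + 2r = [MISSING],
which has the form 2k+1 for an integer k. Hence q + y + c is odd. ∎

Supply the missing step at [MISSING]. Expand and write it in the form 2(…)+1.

2(g + r + u) + 1

(2g + 1) + 2u + 2r = 2g + 2r + 2u + 1
= 2(g + r + u) + 1.
Since g + r + u is an integer, the sum is of the form 2k+1 for an integer k.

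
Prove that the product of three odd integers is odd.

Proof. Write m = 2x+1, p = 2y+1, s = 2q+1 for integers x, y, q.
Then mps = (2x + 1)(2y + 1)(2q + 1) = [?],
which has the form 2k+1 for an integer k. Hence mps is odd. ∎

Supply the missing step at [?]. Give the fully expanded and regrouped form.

2(4qxy + 2qx + 2qy + q + 2xy + x + y) + 1

Expanding: (2x + 1)(2y + 1)(2q + 1) = 8qxy + 4qx + 4qy + 2q + 4xy + 2x + 2y + 1.
Every term except the constant is even, so this is 2(4qxy + 2qx + 2qy + q + 2xy + x + y) + 1,
and 4qxy + 2qx + 2qy + q + 2xy + x + y ∈ ℤ gives the required form.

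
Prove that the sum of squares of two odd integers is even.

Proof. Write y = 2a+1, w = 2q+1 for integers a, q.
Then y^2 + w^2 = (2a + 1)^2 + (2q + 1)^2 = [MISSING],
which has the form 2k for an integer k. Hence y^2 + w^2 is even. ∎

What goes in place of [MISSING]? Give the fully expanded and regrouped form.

Expanding: (2a + 1)^2 + (2q + 1)^2 = 4a^2 + 4a + 4q^2 + 4q + 2.
Every term is even; pulling out the factor of 2 gives 2(2a^2 + 2a + 2q^2 + 2q + 1).

2(2a^2 + 2a + 2q^2 + 2q + 1)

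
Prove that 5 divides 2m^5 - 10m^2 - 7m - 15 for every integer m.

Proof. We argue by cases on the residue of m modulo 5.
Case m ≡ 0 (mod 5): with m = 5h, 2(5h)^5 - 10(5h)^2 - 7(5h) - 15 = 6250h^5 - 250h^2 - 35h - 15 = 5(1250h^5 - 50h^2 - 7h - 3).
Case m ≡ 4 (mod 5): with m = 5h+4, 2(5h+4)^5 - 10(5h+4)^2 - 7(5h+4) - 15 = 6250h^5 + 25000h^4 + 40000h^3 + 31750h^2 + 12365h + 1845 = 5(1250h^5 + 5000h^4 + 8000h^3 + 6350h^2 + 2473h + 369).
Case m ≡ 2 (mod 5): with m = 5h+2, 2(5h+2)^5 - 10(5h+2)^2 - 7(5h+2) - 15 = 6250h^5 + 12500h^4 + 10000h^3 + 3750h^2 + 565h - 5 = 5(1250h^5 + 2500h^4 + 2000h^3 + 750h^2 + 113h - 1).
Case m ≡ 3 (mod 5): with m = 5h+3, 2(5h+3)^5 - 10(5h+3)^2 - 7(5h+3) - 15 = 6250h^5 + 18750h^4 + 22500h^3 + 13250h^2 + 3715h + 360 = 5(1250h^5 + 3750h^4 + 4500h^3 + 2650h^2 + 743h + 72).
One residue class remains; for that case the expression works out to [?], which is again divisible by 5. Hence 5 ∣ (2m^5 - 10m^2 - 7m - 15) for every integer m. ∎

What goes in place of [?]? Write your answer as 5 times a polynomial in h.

5(1250h^5 + 1250h^4 + 500h^3 + 50h^2 - 17h - 6)

Only m ≡ 1 (mod 5) is unaccounted for. Put m = 5h+1:
2(5h+1)^5 - 10(5h+1)^2 - 7(5h+1) - 15 expands to 6250h^5 + 6250h^4 + 2500h^3 + 250h^2 - 85h - 30,
and factoring out 5 leaves 5(1250h^5 + 1250h^4 + 500h^3 + 50h^2 - 17h - 6).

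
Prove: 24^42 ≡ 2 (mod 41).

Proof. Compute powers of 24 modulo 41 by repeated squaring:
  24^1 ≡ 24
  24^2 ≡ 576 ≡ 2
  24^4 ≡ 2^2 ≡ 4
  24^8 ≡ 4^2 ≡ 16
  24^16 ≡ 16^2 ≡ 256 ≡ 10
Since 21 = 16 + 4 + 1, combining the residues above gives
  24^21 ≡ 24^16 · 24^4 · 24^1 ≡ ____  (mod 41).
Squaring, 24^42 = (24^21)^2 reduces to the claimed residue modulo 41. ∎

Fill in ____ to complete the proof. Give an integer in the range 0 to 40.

24^16 · 24^4 · 24^1 ≡ 10 · 4 · 24 = 960.
960 mod 41 = 17, so 24^21 ≡ 17 (mod 41).

17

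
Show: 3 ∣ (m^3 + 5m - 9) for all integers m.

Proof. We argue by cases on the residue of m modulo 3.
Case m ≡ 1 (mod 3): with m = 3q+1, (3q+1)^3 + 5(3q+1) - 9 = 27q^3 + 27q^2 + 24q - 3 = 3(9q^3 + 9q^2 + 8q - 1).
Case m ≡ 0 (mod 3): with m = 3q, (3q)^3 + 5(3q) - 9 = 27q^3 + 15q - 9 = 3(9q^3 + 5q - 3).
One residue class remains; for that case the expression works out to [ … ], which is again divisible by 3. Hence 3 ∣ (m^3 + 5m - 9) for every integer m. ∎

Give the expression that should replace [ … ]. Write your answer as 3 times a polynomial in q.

The residues treated are {1, 0}, so the missing case is m ≡ 2 (mod 3); write m = 3q+2.
Then (3q+2)^3 + 5(3q+2) - 9 = 27q^3 + 54q^2 + 51q + 9 = 3(9q^3 + 18q^2 + 17q + 3).

3(9q^3 + 18q^2 + 17q + 3)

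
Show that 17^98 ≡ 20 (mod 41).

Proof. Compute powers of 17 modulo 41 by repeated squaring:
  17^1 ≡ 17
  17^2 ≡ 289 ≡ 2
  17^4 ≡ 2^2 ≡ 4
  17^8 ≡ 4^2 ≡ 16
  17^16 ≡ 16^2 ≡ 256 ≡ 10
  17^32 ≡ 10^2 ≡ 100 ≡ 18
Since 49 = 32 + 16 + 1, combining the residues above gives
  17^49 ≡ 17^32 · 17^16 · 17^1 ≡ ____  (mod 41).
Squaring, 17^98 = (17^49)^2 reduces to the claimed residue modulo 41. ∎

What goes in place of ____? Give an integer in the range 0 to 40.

26

Multiply the listed residues: 18 · 10 · 17 = 180 → 3060.
Reducing modulo 41: 3060 = 74·41 + 26, so 17^49 ≡ 26.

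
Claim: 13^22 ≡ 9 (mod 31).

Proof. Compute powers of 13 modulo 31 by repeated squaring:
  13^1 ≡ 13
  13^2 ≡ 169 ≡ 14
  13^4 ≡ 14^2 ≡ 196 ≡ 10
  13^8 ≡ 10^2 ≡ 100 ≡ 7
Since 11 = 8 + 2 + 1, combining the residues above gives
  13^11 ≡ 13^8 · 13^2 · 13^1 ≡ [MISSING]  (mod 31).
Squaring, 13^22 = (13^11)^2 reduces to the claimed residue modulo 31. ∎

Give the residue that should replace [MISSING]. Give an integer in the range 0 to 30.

13^8 · 13^2 · 13^1 ≡ 7 · 14 · 13 = 1274.
1274 mod 31 = 3, so 13^11 ≡ 3 (mod 31).

3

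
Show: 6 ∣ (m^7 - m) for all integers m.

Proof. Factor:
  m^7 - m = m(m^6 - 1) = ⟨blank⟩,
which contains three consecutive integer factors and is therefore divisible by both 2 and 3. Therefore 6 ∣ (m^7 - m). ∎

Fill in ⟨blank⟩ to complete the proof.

m^6 - 1 = (m^2 - 1)(m^4 + m^2 + 1), and m^2 - 1 = (m-1)(m+1).
So m(m^6 - 1) = (m - 1)m(m + 1)(m^4 + m^2 + 1).

(m - 1)m(m + 1)(m^4 + m^2 + 1)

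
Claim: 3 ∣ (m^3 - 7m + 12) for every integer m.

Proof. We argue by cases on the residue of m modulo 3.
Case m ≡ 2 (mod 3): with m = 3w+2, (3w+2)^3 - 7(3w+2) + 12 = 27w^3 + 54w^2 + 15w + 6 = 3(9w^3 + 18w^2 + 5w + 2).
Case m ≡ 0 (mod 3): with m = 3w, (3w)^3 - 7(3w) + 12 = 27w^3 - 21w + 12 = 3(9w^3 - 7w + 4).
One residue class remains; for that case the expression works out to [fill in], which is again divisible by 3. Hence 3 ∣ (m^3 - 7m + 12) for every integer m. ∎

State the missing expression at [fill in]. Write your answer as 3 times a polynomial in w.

The residues treated are {2, 0}, so the missing case is m ≡ 1 (mod 3); write m = 3w+1.
Then (3w+1)^3 - 7(3w+1) + 12 = 27w^3 + 27w^2 - 12w + 6 = 3(9w^3 + 9w^2 - 4w + 2).

3(9w^3 + 9w^2 - 4w + 2)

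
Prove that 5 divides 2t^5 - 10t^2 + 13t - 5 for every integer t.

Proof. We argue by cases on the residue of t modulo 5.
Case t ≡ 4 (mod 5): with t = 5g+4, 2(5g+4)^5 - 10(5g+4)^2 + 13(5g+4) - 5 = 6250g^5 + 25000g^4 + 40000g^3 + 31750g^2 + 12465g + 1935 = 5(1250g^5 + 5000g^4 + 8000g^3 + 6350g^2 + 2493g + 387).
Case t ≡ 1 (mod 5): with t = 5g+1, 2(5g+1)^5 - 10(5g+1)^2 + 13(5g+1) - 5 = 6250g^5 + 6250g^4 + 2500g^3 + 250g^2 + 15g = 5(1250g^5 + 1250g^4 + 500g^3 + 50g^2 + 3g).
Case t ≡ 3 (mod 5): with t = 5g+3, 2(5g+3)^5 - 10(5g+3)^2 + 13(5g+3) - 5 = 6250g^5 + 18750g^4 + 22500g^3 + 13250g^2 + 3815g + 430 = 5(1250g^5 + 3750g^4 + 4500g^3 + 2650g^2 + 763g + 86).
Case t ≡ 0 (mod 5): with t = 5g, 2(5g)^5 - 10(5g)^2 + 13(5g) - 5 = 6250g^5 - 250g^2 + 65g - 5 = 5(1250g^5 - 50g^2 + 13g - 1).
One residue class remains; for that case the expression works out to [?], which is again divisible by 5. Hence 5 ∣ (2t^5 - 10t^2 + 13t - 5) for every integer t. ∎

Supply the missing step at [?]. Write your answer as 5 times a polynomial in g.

5(1250g^5 + 2500g^4 + 2000g^3 + 750g^2 + 133g + 9)

Only t ≡ 2 (mod 5) is unaccounted for. Put t = 5g+2:
2(5g+2)^5 - 10(5g+2)^2 + 13(5g+2) - 5 expands to 6250g^5 + 12500g^4 + 10000g^3 + 3750g^2 + 665g + 45,
and factoring out 5 leaves 5(1250g^5 + 2500g^4 + 2000g^3 + 750g^2 + 133g + 9).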